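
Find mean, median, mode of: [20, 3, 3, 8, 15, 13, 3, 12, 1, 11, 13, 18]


Sorted: [1, 3, 3, 3, 8, 11, 12, 13, 13, 15, 18, 20]
Mean = 120/12 = 10
Median = 23/2
Freq: {20: 1, 3: 3, 8: 1, 15: 1, 13: 2, 12: 1, 1: 1, 11: 1, 18: 1}
Mode: [3]

Mean=10, Median=23/2, Mode=3


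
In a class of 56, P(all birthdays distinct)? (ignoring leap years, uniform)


P(all different) = Π(365-i)/365 for i=0..55
= (365/365)×(364/365)×...×(310/365)
= 0.011668

P ≈ 0.0117 ≈ 1.17%


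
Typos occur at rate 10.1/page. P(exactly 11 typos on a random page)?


Poisson(λ=10.1): P(X=11) = e^(-λ)×λ^k/k!
= e^(-10.1) × 10.1^11 / 11!
≈ 4.107955523e-05 × 111566834667 / 39916800 ≈ 0.114817

P(X=11) ≈ 0.114817 ≈ 11.48%


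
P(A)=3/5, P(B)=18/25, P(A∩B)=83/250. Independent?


P(A)×P(B) = 54/125
P(A∩B) = 83/250
Not equal → NOT independent

No, not independent


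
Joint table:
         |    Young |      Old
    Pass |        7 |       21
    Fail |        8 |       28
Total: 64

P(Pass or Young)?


P(Pass∨Young) = P(Pass) + P(Young) - P(Pass∧Young)
= (28 + 15 - 7)/64 = 36/64 = 9/16

P = 9/16 ≈ 56.25%


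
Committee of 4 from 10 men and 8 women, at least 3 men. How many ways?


Count by #men:
  3M,1W: C(10,3)×C(8,1)=960
  4M,0W: C(10,4)×C(8,0)=210
Total = 1170

1170


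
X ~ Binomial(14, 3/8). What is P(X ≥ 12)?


P(X ≥ 12) = Σ P(X=i) for i=12..14
P(X=12) = 1209028275/4398046511104
P(X=13) = 55801305/2199023255552
P(X=14) = 4782969/4398046511104
Sum = 662706927/2199023255552

P(X ≥ 12) = 662706927/2199023255552 ≈ 0.03%


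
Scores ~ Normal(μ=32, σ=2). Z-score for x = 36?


z = (x - μ)/σ = (36 - 32)/2 = 2.0

z = 2.0


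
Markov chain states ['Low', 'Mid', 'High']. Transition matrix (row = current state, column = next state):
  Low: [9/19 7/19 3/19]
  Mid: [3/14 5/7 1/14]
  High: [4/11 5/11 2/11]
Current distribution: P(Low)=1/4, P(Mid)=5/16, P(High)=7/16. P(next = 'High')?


P(next=High) = Σᵢ P(now=i)×P(i→High)
= 1/4×3/19 + 5/16×1/14 + 7/16×2/11
= 3/76 + 5/224 + 7/88 = 6617/46816

P = 6617/46816 ≈ 0.1413


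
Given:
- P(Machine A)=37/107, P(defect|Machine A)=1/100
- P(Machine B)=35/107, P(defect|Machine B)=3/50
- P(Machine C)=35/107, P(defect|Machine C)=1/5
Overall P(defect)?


P(B) = Σ P(B|Aᵢ)×P(Aᵢ)
  1/100×37/107 = 37/10700
  3/50×35/107 = 21/1070
  1/5×35/107 = 7/107
Sum = 947/10700

P(defect) = 947/10700 ≈ 8.85%


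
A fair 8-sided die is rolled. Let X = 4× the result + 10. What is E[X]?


E[die] = (1+8)/2 = 9/2
E[X] = 4×9/2 + 10 = 28

E[X] = 28


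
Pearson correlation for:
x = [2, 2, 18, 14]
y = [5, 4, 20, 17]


n=4, Σx=36, Σy=46, Σxy=616, Σx²=528, Σy²=730
r = (4×616 - 36×46)/√((4×528 - 36²)(4×730 - 46²))
= 808/√(816×804) = 808/√656064 ≈ 808/809.9778 ≈ 0.9976

r ≈ 0.9976


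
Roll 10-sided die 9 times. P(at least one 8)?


P(no 8)^9 = (9/10)^9 = 387420489/1000000000
P(≥1) = 1 - 387420489/1000000000 = 612579511/1000000000

P = 612579511/1000000000 ≈ 61.26%


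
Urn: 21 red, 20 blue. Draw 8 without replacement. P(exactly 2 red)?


Hypergeometric: C(21,2)×C(20,6)/C(41,8)
= 210×38760/95548245 = 1680/19721

P(X=2) = 1680/19721 ≈ 8.52%


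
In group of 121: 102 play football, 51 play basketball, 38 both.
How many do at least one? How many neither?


|A∪B| = 102+51-38 = 115
Neither = 121-115 = 6

At least one: 115; Neither: 6


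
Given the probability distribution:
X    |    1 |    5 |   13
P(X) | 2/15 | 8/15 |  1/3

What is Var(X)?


E[X] = 107/15
E[X²] = 349/5
Var(X) = E[X²] - (E[X])² = 349/5 - 11449/225 = 4256/225

Var(X) = 4256/225 ≈ 18.9156


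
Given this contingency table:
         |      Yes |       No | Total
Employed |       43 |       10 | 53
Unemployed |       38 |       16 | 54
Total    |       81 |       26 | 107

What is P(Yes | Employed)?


P(Yes | Employed) = 43/(43+10) = 43/53

P(Yes|Employed) = 43/53 ≈ 81.13%


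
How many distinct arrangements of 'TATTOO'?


Letters: 6, freq: {'T': 3, 'A': 1, 'O': 2}
6!/(3!×1!×2!) = 720/12 = 60

60


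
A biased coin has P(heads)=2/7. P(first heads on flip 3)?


Geometric: P(X=3) = (1-p)^(k-1)×p = (5/7)^2×2/7 = 50/343

P(X=3) = 50/343 ≈ 14.58%


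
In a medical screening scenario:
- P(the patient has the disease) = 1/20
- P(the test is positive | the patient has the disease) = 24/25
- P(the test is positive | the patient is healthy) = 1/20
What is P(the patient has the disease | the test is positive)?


Using Bayes' theorem:
P(A|B) = P(B|A)·P(A) / P(B)

P(the test is positive) = 24/25 × 1/20 + 1/20 × 19/20
= 6/125 + 19/400 = 191/2000

P(the patient has the disease|the test is positive) = (6/125) / (191/2000) = 96/191

P(the patient has the disease|the test is positive) = 96/191 ≈ 50.26%


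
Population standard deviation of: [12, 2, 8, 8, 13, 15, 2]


Mean = 60/7
  (12-60/7)²=576/49
  (2-60/7)²=2116/49
  (8-60/7)²=16/49
  (8-60/7)²=16/49
  (13-60/7)²=961/49
  (15-60/7)²=2025/49
  (2-60/7)²=2116/49
Σ(x-μ)² = 1118/7
σ² = (1118/7)/7 = 1118/49

σ = √(1118/49) ≈ 4.7766


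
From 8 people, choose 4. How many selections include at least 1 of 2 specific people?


Complement: C(8,4) - C(6,4) = 70 - 15 = 55

55


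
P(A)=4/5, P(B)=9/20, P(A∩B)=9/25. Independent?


P(A)×P(B) = 9/25
P(A∩B) = 9/25
Equal ✓ → Independent

Yes, independent


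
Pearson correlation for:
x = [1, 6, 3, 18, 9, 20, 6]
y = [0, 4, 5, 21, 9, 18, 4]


n=7, Σx=63, Σy=61, Σxy=882, Σx²=887, Σy²=903
r = (7×882 - 63×61)/√((7×887 - 63²)(7×903 - 61²))
= 2331/√(2240×2600) = 2331/√5824000 ≈ 2331/2413.2965 ≈ 0.9659

r ≈ 0.9659


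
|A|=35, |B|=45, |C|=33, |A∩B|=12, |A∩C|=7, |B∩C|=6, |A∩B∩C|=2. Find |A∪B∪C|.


|A∪B∪C| = 35+45+33-12-7-6+2 = 90

|A∪B∪C| = 90


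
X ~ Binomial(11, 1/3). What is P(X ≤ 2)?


P(X ≤ 2) = Σ P(X=i) for i=0..2
P(X=0) = 2048/177147
P(X=1) = 11264/177147
P(X=2) = 28160/177147
Sum = 512/2187

P(X ≤ 2) = 512/2187 ≈ 23.41%


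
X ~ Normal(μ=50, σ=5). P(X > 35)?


z = (35-50)/5 = -3.0
P(X > 35) = 1 - P(Z ≤ -3.0) = 1 - 0.0013 = 0.9987

P(X > 35) ≈ 0.9987


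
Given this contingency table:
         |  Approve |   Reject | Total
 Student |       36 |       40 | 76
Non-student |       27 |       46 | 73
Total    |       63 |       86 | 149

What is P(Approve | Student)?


P(Approve | Student) = 36/(36+40) = 36/76 = 9/19

P(Approve|Student) = 9/19 ≈ 47.37%


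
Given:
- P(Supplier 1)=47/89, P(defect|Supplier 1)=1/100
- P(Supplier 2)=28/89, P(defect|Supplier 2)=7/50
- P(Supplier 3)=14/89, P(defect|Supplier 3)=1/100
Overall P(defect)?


P(B) = Σ P(B|Aᵢ)×P(Aᵢ)
  1/100×47/89 = 47/8900
  7/50×28/89 = 98/2225
  1/100×14/89 = 7/4450
Sum = 453/8900

P(defect) = 453/8900 ≈ 5.09%


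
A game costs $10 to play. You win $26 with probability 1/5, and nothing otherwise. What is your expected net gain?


E[gain] = (26-10)×1/5 + (-10)×4/5
= 16/5 - 8 = -24/5

Expected net gain = $-24/5 ≈ $-4.80


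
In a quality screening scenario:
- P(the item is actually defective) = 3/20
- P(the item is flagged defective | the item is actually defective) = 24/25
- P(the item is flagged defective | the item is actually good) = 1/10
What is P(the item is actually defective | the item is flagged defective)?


Using Bayes' theorem:
P(A|B) = P(B|A)·P(A) / P(B)

P(the item is flagged defective) = 24/25 × 3/20 + 1/10 × 17/20
= 18/125 + 17/200 = 229/1000

P(the item is actually defective|the item is flagged defective) = (18/125) / (229/1000) = 144/229

P(the item is actually defective|the item is flagged defective) = 144/229 ≈ 62.88%


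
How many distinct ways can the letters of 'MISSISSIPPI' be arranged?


Letters: 11, freq: {'M': 1, 'I': 4, 'S': 4, 'P': 2}
11!/(1!×4!×4!×2!) = 39916800/1152 = 34650

34650


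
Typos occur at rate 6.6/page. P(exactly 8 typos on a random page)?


Poisson(λ=6.6): P(X=8) = e^(-λ)×λ^k/k!
= e^(-6.6) × 6.6^8 / 8!
≈ 0.001360368038 × 3600406.0627 / 40320 ≈ 0.121475

P(X=8) ≈ 0.121475 ≈ 12.15%


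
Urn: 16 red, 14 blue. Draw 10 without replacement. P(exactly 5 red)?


Hypergeometric: C(16,5)×C(14,5)/C(30,10)
= 4368×2002/30045015 = 2912/10005

P(X=5) = 2912/10005 ≈ 29.11%


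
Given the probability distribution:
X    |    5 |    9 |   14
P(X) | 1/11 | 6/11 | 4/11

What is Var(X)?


E[X] = 115/11
E[X²] = 1295/11
Var(X) = E[X²] - (E[X])² = 1295/11 - 13225/121 = 1020/121

Var(X) = 1020/121 ≈ 8.4298


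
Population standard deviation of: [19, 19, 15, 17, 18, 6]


Mean = 94/6 = 47/3
  (19-47/3)²=100/9
  (19-47/3)²=100/9
  (15-47/3)²=4/9
  (17-47/3)²=16/9
  (18-47/3)²=49/9
  (6-47/3)²=841/9
Σ(x-μ)² = 370/3
σ² = (370/3)/6 = 185/9

σ = √(185/9) ≈ 4.5338


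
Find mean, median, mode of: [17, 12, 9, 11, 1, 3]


Sorted: [1, 3, 9, 11, 12, 17]
Mean = 53/6
Median = 10
Freq: {17: 1, 12: 1, 9: 1, 11: 1, 1: 1, 3: 1}
Mode: No mode

Mean=53/6, Median=10, Mode=No mode


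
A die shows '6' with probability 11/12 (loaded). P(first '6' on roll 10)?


Geometric: P(X=10) = (1-p)^(k-1)×p = (1/12)^9×11/12 = 11/61917364224

P(X=10) = 11/61917364224 ≈ 0.00%


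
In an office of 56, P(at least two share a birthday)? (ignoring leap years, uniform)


P(all different) = Π(365-i)/365 for i=0..55
= 0.011668
P(match) = 1 - 0.011668 = 0.988332

P ≈ 0.9883 ≈ 98.83%


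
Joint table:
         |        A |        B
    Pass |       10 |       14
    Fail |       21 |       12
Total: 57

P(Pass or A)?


P(Pass∨A) = P(Pass) + P(A) - P(Pass∧A)
= (24 + 31 - 10)/57 = 45/57 = 15/19

P = 15/19 ≈ 78.95%


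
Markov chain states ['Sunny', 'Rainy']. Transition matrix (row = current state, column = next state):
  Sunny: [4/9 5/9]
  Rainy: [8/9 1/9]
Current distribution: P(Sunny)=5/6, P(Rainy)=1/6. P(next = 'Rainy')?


P(next=Rainy) = Σᵢ P(now=i)×P(i→Rainy)
= 5/6×5/9 + 1/6×1/9
= 25/54 + 1/54 = 13/27

P = 13/27 ≈ 0.4815


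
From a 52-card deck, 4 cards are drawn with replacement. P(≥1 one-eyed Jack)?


P(not a one-eyed Jack) = 50/52 = 25/26
P(none in 4 draws) = (25/26)^4 = 390625/456976
P(≥1 one-eyed Jack) = 1 - 390625/456976 = 66351/456976

P = 66351/456976 ≈ 14.52%


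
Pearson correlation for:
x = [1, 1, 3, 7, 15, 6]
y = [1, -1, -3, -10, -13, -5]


n=6, Σx=33, Σy=-31, Σxy=-304, Σx²=321, Σy²=305
r = (6×(-304) - 33×(-31))/√((6×321 - 33²)(6×305 - (-31)²))
= -801/√(837×869) = -801/√727353 ≈ -801/852.8499 ≈ -0.9392

r ≈ -0.9392


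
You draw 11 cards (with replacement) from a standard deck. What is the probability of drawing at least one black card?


P(not a black card) = 26/52 = 1/2
P(none in 11 draws) = (1/2)^11 = 1/2048
P(≥1 black card) = 1 - 1/2048 = 2047/2048

P = 2047/2048 ≈ 99.95%


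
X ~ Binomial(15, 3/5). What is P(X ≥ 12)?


P(X ≥ 12) = Σ P(X=i) for i=12..15
P(X=12) = 386889048/6103515625
P(X=13) = 133923132/6103515625
P(X=14) = 28697814/6103515625
P(X=15) = 14348907/30517578125
Sum = 2761898877/30517578125

P(X ≥ 12) = 2761898877/30517578125 ≈ 9.05%


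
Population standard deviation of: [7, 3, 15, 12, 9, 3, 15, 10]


Mean = 74/8 = 37/4
  (7-37/4)²=81/16
  (3-37/4)²=625/16
  (15-37/4)²=529/16
  (12-37/4)²=121/16
  (9-37/4)²=1/16
  (3-37/4)²=625/16
  (15-37/4)²=529/16
  (10-37/4)²=9/16
Σ(x-μ)² = 315/2
σ² = (315/2)/8 = 315/16

σ = √(315/16) ≈ 4.4371


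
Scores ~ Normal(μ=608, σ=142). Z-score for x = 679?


z = (x - μ)/σ = (679 - 608)/142 = 0.5

z = 0.5


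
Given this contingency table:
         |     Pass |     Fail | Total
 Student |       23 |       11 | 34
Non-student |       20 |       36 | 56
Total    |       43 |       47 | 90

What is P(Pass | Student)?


P(Pass | Student) = 23/(23+11) = 23/34

P(Pass|Student) = 23/34 ≈ 67.65%


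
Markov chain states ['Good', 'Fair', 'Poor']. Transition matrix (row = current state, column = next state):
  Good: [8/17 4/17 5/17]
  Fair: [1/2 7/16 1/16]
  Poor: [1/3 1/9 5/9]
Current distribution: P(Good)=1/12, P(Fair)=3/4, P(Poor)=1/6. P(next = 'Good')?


P(next=Good) = Σᵢ P(now=i)×P(i→Good)
= 1/12×8/17 + 3/4×1/2 + 1/6×1/3
= 2/51 + 3/8 + 1/18 = 575/1224

P = 575/1224 ≈ 0.4698


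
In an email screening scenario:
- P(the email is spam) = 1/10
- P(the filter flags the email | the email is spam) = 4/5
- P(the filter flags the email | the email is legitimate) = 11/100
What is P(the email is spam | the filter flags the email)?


Using Bayes' theorem:
P(A|B) = P(B|A)·P(A) / P(B)

P(the filter flags the email) = 4/5 × 1/10 + 11/100 × 9/10
= 2/25 + 99/1000 = 179/1000

P(the email is spam|the filter flags the email) = (2/25) / (179/1000) = 80/179

P(the email is spam|the filter flags the email) = 80/179 ≈ 44.69%


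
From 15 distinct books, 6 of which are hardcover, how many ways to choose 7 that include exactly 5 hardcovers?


Choose 5 of the 6 hardcovers and 2 of the other 9 books:
C(6,5)×C(9,2) = 6×36 = 216

216


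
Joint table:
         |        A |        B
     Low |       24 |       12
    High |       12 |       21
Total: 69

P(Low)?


P(Low) = (24+12)/69 = 36/69 = 12/23

P(Low) = 12/23 ≈ 52.17%


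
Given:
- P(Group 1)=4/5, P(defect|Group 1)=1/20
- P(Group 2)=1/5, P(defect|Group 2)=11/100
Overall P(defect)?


P(B) = Σ P(B|Aᵢ)×P(Aᵢ)
  1/20×4/5 = 1/25
  11/100×1/5 = 11/500
Sum = 31/500

P(defect) = 31/500 ≈ 6.20%


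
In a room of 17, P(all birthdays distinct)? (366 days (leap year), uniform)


P(all different) = Π(366-i)/366 for i=0..16
= (366/366)×(365/366)×...×(350/366)
= 0.685712

P ≈ 0.6857 ≈ 68.57%


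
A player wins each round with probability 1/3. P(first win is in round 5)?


Geometric: P(X=5) = (1-p)^(k-1)×p = (2/3)^4×1/3 = 16/243

P(X=5) = 16/243 ≈ 6.58%


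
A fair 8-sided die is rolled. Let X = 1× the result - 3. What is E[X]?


E[die] = (1+8)/2 = 9/2
E[X] = 1×9/2 - 3 = 3/2

E[X] = 3/2


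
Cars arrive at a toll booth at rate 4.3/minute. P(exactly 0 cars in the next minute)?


Poisson(λ=4.3): P(X=0) = e^(-λ)×λ^k/k!
= e^(-4.3) × 4.3^0 / 0!
≈ 0.01356855901 × 1 / 1 ≈ 0.013569

P(X=0) ≈ 0.013569 ≈ 1.36%


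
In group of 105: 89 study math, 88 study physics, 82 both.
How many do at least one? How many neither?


|A∪B| = 89+88-82 = 95
Neither = 105-95 = 10

At least one: 95; Neither: 10


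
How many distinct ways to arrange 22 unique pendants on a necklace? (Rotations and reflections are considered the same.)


Free circular arrangements: rotations and reflections both identified.
(n-1)!/2 = 21!/2 = 51090942171709440000/2 = 25545471085854720000

25545471085854720000


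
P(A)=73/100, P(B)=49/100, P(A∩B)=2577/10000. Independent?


P(A)×P(B) = 3577/10000
P(A∩B) = 2577/10000
Not equal → NOT independent

No, not independent


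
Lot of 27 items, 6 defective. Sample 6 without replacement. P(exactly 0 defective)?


Hypergeometric: C(6,0)×C(21,6)/C(27,6)
= 1×54264/296010 = 9044/49335

P(X=0) = 9044/49335 ≈ 18.33%


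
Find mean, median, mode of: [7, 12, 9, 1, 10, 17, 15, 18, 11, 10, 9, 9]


Sorted: [1, 7, 9, 9, 9, 10, 10, 11, 12, 15, 17, 18]
Mean = 128/12 = 32/3
Median = 10
Freq: {7: 1, 12: 1, 9: 3, 1: 1, 10: 2, 17: 1, 15: 1, 18: 1, 11: 1}
Mode: [9]

Mean=32/3, Median=10, Mode=9


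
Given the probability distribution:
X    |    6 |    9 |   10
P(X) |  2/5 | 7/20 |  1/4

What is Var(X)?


E[X] = 161/20
E[X²] = 271/4
Var(X) = E[X²] - (E[X])² = 271/4 - 25921/400 = 1179/400

Var(X) = 1179/400 ≈ 2.9475


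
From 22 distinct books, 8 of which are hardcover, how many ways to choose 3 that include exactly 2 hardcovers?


Choose 2 of the 8 hardcovers and 1 of the other 14 books:
C(8,2)×C(14,1) = 28×14 = 392

392


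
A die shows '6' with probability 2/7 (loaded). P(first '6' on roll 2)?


Geometric: P(X=2) = (1-p)^(k-1)×p = (5/7)^1×2/7 = 10/49

P(X=2) = 10/49 ≈ 20.41%


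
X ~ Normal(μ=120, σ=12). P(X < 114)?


z = (114-120)/12 = -0.5
P(Z < -0.5) = 0.3085

P(X < 114) ≈ 0.3085


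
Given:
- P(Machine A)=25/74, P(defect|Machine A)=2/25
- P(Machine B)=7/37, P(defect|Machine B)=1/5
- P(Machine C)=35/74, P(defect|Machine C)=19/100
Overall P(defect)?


P(B) = Σ P(B|Aᵢ)×P(Aᵢ)
  2/25×25/74 = 1/37
  1/5×7/37 = 7/185
  19/100×35/74 = 133/1480
Sum = 229/1480

P(defect) = 229/1480 ≈ 15.47%


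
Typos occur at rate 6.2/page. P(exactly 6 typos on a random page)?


Poisson(λ=6.2): P(X=6) = e^(-λ)×λ^k/k!
= e^(-6.2) × 6.2^6 / 6!
≈ 0.002029430636 × 56800.235584 / 720 ≈ 0.160100

P(X=6) ≈ 0.160100 ≈ 16.01%


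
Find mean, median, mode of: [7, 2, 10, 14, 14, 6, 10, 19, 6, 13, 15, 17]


Sorted: [2, 6, 6, 7, 10, 10, 13, 14, 14, 15, 17, 19]
Mean = 133/12
Median = 23/2
Freq: {7: 1, 2: 1, 10: 2, 14: 2, 6: 2, 19: 1, 13: 1, 15: 1, 17: 1}
Mode: [6, 10, 14]

Mean=133/12, Median=23/2, Mode=[6, 10, 14]


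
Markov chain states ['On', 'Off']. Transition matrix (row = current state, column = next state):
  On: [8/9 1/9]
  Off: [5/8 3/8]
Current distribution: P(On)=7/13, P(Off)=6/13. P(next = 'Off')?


P(next=Off) = Σᵢ P(now=i)×P(i→Off)
= 7/13×1/9 + 6/13×3/8
= 7/117 + 9/52 = 109/468

P = 109/468 ≈ 0.2329


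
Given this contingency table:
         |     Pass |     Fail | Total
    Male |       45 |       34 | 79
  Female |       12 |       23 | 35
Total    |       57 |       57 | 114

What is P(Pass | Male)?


P(Pass | Male) = 45/(45+34) = 45/79

P(Pass|Male) = 45/79 ≈ 56.96%


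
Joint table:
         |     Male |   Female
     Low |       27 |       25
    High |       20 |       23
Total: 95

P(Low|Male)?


P(Low|Male) = 27/(27+20) = 27/47

P = 27/47 ≈ 57.45%


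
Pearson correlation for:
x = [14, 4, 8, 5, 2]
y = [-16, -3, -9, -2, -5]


n=5, Σx=33, Σy=-35, Σxy=-328, Σx²=305, Σy²=375
r = (5×(-328) - 33×(-35))/√((5×305 - 33²)(5×375 - (-35)²))
= -485/√(436×650) = -485/√283400 ≈ -485/532.3533 ≈ -0.9110

r ≈ -0.9110


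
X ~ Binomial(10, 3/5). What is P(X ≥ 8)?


P(X ≥ 8) = Σ P(X=i) for i=8..10
P(X=8) = 236196/1953125
P(X=9) = 78732/1953125
P(X=10) = 59049/9765625
Sum = 1633689/9765625

P(X ≥ 8) = 1633689/9765625 ≈ 16.73%


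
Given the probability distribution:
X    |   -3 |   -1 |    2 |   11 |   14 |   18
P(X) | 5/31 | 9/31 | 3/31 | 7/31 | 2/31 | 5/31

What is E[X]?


E[X] = Σ x·P(X=x)
= (-3)×(5/31) + (-1)×(9/31) + (2)×(3/31) + (11)×(7/31) + (14)×(2/31) + (18)×(5/31)
= 177/31

E[X] = 177/31


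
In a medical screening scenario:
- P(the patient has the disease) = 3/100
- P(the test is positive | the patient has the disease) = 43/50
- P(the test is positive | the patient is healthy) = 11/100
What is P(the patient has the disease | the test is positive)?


Using Bayes' theorem:
P(A|B) = P(B|A)·P(A) / P(B)

P(the test is positive) = 43/50 × 3/100 + 11/100 × 97/100
= 129/5000 + 1067/10000 = 53/400

P(the patient has the disease|the test is positive) = (129/5000) / (53/400) = 258/1325

P(the patient has the disease|the test is positive) = 258/1325 ≈ 19.47%


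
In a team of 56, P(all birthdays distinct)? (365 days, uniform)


P(all different) = Π(365-i)/365 for i=0..55
= (365/365)×(364/365)×...×(310/365)
= 0.011668

P ≈ 0.0117 ≈ 1.17%


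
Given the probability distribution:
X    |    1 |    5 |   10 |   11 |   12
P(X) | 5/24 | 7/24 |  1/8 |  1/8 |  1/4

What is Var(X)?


E[X] = 175/24
E[X²] = 569/8
Var(X) = E[X²] - (E[X])² = 569/8 - 30625/576 = 10343/576

Var(X) = 10343/576 ≈ 17.9566


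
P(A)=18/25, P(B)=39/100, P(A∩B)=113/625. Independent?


P(A)×P(B) = 351/1250
P(A∩B) = 113/625
Not equal → NOT independent

No, not independent


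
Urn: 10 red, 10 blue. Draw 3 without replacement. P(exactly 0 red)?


Hypergeometric: C(10,0)×C(10,3)/C(20,3)
= 1×120/1140 = 2/19

P(X=0) = 2/19 ≈ 10.53%


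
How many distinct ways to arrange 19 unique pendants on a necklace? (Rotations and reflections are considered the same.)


Free circular arrangements: rotations and reflections both identified.
(n-1)!/2 = 18!/2 = 6402373705728000/2 = 3201186852864000

3201186852864000


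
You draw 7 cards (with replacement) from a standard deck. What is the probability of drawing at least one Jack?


P(not a Jack) = 48/52 = 12/13
P(none in 7 draws) = (12/13)^7 = 35831808/62748517
P(≥1 Jack) = 1 - 35831808/62748517 = 26916709/62748517

P = 26916709/62748517 ≈ 42.90%


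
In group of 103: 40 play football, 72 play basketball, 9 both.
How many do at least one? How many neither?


|A∪B| = 40+72-9 = 103
Neither = 103-103 = 0

At least one: 103; Neither: 0


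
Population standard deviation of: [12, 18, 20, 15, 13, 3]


Mean = 81/6 = 27/2
  (12-27/2)²=9/4
  (18-27/2)²=81/4
  (20-27/2)²=169/4
  (15-27/2)²=9/4
  (13-27/2)²=1/4
  (3-27/2)²=441/4
Σ(x-μ)² = 355/2
σ² = (355/2)/6 = 355/12

σ = √(355/12) ≈ 5.4391


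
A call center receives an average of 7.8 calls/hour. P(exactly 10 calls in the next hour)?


Poisson(λ=7.8): P(X=10) = e^(-λ)×λ^k/k!
= e^(-7.8) × 7.8^10 / 10!
≈ 0.000409734979 × 833577583.124 / 3628800 ≈ 0.094121

P(X=10) ≈ 0.094121 ≈ 9.41%


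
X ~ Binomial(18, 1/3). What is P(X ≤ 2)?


P(X ≤ 2) = Σ P(X=i) for i=0..2
P(X=0) = 262144/387420489
P(X=1) = 262144/43046721
P(X=2) = 1114112/43046721
Sum = 12648448/387420489

P(X ≤ 2) = 12648448/387420489 ≈ 3.26%


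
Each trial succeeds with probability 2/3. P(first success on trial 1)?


Geometric: P(X=1) = (1-p)^(k-1)×p = (1/3)^0×2/3 = 2/3

P(X=1) = 2/3 ≈ 66.67%


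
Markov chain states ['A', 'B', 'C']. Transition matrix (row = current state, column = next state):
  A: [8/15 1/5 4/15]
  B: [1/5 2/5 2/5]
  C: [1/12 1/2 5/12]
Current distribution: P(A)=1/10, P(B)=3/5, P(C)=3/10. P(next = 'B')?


P(next=B) = Σᵢ P(now=i)×P(i→B)
= 1/10×1/5 + 3/5×2/5 + 3/10×1/2
= 1/50 + 6/25 + 3/20 = 41/100

P = 41/100 ≈ 0.4100


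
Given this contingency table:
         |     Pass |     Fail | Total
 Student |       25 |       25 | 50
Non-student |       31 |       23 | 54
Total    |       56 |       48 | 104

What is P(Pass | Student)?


P(Pass | Student) = 25/(25+25) = 25/50 = 1/2

P(Pass|Student) = 1/2 ≈ 50.00%


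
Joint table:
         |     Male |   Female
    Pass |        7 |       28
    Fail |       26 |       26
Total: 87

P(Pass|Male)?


P(Pass|Male) = 7/(7+26) = 7/33

P = 7/33 ≈ 21.21%


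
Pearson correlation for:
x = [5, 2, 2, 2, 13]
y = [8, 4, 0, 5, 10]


n=5, Σx=24, Σy=27, Σxy=188, Σx²=206, Σy²=205
r = (5×188 - 24×27)/√((5×206 - 24²)(5×205 - 27²))
= 292/√(454×296) = 292/√134384 ≈ 292/366.5842 ≈ 0.7965

r ≈ 0.7965


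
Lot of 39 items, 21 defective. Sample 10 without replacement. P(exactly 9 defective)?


Hypergeometric: C(21,9)×C(18,1)/C(39,10)
= 293930×18/635745396 = 105/12617

P(X=9) = 105/12617 ≈ 0.83%


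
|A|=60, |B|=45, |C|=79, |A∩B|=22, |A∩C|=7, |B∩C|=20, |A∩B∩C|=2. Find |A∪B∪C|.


|A∪B∪C| = 60+45+79-22-7-20+2 = 137

|A∪B∪C| = 137


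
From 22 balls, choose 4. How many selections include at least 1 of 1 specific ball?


Complement: C(22,4) - C(21,4) = 7315 - 5985 = 1330

1330


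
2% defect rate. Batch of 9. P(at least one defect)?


P(all good) = (49/50)^9 = 1628413597910449/1953125000000000
P(≥1 defect) = 324711402089551/1953125000000000

P = 324711402089551/1953125000000000 ≈ 16.63%


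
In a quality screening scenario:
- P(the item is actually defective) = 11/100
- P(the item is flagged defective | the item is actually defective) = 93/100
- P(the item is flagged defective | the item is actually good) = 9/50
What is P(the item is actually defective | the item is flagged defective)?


Using Bayes' theorem:
P(A|B) = P(B|A)·P(A) / P(B)

P(the item is flagged defective) = 93/100 × 11/100 + 9/50 × 89/100
= 1023/10000 + 801/5000 = 21/80

P(the item is actually defective|the item is flagged defective) = (1023/10000) / (21/80) = 341/875

P(the item is actually defective|the item is flagged defective) = 341/875 ≈ 38.97%


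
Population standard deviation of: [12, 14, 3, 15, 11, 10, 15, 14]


Mean = 94/8 = 47/4
  (12-47/4)²=1/16
  (14-47/4)²=81/16
  (3-47/4)²=1225/16
  (15-47/4)²=169/16
  (11-47/4)²=9/16
  (10-47/4)²=49/16
  (15-47/4)²=169/16
  (14-47/4)²=81/16
Σ(x-μ)² = 223/2
σ² = (223/2)/8 = 223/16

σ = √(223/16) ≈ 3.7333


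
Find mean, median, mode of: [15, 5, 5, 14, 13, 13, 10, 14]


Sorted: [5, 5, 10, 13, 13, 14, 14, 15]
Mean = 89/8
Median = 13
Freq: {15: 1, 5: 2, 14: 2, 13: 2, 10: 1}
Mode: [5, 13, 14]

Mean=89/8, Median=13, Mode=[5, 13, 14]


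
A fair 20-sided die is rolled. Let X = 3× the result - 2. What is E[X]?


E[die] = (1+20)/2 = 21/2
E[X] = 3×21/2 - 2 = 59/2

E[X] = 59/2


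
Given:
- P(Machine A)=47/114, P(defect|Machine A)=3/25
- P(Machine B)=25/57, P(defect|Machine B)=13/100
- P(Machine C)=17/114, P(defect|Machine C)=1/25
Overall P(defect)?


P(B) = Σ P(B|Aᵢ)×P(Aᵢ)
  3/25×47/114 = 47/950
  13/100×25/57 = 13/228
  1/25×17/114 = 17/2850
Sum = 641/5700

P(defect) = 641/5700 ≈ 11.25%


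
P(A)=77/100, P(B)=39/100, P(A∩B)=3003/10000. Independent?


P(A)×P(B) = 3003/10000
P(A∩B) = 3003/10000
Equal ✓ → Independent

Yes, independent


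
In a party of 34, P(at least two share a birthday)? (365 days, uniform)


P(all different) = Π(365-i)/365 for i=0..33
= 0.204683
P(match) = 1 - 0.204683 = 0.795317

P ≈ 0.7953 ≈ 79.53%


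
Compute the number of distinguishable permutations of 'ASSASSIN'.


Letters: 8, freq: {'A': 2, 'S': 4, 'I': 1, 'N': 1}
8!/(2!×4!×1!×1!) = 40320/48 = 840

840


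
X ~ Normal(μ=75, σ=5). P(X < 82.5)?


z = (82.5-75)/5 = 1.5
P(Z < 1.5) = 0.9332

P(X < 82.5) ≈ 0.9332


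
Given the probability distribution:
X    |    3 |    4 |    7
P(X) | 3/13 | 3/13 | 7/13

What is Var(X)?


E[X] = 70/13
E[X²] = 418/13
Var(X) = E[X²] - (E[X])² = 418/13 - 4900/169 = 534/169

Var(X) = 534/169 ≈ 3.1598


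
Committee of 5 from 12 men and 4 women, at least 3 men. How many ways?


Count by #men:
  3M,2W: C(12,3)×C(4,2)=1320
  4M,1W: C(12,4)×C(4,1)=1980
  5M,0W: C(12,5)×C(4,0)=792
Total = 4092

4092


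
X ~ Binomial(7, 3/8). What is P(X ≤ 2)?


P(X ≤ 2) = Σ P(X=i) for i=0..2
P(X=0) = 78125/2097152
P(X=1) = 328125/2097152
P(X=2) = 590625/2097152
Sum = 996875/2097152

P(X ≤ 2) = 996875/2097152 ≈ 47.53%


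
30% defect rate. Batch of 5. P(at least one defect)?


P(all good) = (7/10)^5 = 16807/100000
P(≥1 defect) = 83193/100000

P = 83193/100000 ≈ 83.19%


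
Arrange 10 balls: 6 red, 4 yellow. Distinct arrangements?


10!/(6!×4!) = 210

210


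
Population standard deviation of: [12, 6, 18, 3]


Mean = 39/4
  (12-39/4)²=81/16
  (6-39/4)²=225/16
  (18-39/4)²=1089/16
  (3-39/4)²=729/16
Σ(x-μ)² = 531/4
σ² = (531/4)/4 = 531/16

σ = √(531/16) ≈ 5.7609


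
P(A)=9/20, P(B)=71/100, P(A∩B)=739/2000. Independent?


P(A)×P(B) = 639/2000
P(A∩B) = 739/2000
Not equal → NOT independent

No, not independent


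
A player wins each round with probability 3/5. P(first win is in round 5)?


Geometric: P(X=5) = (1-p)^(k-1)×p = (2/5)^4×3/5 = 48/3125

P(X=5) = 48/3125 ≈ 1.54%


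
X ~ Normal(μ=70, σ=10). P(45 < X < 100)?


z₁=(45-70)/10=-2.5, z₂=(100-70)/10=3.0
P = Φ(3.0) - Φ(-2.5) = 0.998650 - 0.006210 = 0.992440 ≈ 0.9924

P(45 < X < 100) ≈ 0.9924


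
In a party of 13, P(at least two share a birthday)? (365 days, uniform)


P(all different) = Π(365-i)/365 for i=0..12
= 0.805590
P(match) = 1 - 0.805590 = 0.194410

P ≈ 0.1944 ≈ 19.44%


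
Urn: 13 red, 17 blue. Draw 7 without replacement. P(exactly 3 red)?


Hypergeometric: C(13,3)×C(17,4)/C(30,7)
= 286×2380/2035800 = 1309/3915

P(X=3) = 1309/3915 ≈ 33.44%


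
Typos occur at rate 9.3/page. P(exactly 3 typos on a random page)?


Poisson(λ=9.3): P(X=3) = e^(-λ)×λ^k/k!
= e^(-9.3) × 9.3^3 / 3!
≈ 9.142423148e-05 × 804.357 / 6 ≈ 0.012256

P(X=3) ≈ 0.012256 ≈ 1.23%


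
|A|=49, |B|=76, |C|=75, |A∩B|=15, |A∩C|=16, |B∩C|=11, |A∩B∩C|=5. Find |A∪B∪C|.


|A∪B∪C| = 49+76+75-15-16-11+5 = 163

|A∪B∪C| = 163


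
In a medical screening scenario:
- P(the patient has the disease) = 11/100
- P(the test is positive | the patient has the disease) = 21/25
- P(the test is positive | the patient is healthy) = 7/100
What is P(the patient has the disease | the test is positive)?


Using Bayes' theorem:
P(A|B) = P(B|A)·P(A) / P(B)

P(the test is positive) = 21/25 × 11/100 + 7/100 × 89/100
= 231/2500 + 623/10000 = 1547/10000

P(the patient has the disease|the test is positive) = (231/2500) / (1547/10000) = 132/221

P(the patient has the disease|the test is positive) = 132/221 ≈ 59.73%


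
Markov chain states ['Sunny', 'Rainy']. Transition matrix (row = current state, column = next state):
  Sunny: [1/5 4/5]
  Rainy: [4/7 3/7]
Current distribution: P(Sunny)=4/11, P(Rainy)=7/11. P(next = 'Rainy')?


P(next=Rainy) = Σᵢ P(now=i)×P(i→Rainy)
= 4/11×4/5 + 7/11×3/7
= 16/55 + 3/11 = 31/55

P = 31/55 ≈ 0.5636


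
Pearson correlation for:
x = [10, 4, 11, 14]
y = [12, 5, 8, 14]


n=4, Σx=39, Σy=39, Σxy=424, Σx²=433, Σy²=429
r = (4×424 - 39×39)/√((4×433 - 39²)(4×429 - 39²))
= 175/√(211×195) = 175/√41145 ≈ 175/202.8423 ≈ 0.8627

r ≈ 0.8627


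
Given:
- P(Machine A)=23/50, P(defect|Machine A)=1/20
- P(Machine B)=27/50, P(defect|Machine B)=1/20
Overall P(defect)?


P(B) = Σ P(B|Aᵢ)×P(Aᵢ)
  1/20×23/50 = 23/1000
  1/20×27/50 = 27/1000
Sum = 1/20

P(defect) = 1/20 ≈ 5.00%


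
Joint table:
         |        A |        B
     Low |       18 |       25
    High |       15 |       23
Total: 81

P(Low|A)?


P(Low|A) = 18/(18+15) = 18/33 = 6/11

P = 6/11 ≈ 54.55%


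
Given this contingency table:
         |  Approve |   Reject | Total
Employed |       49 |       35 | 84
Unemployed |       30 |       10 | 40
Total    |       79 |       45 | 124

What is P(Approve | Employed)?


P(Approve | Employed) = 49/(49+35) = 49/84 = 7/12

P(Approve|Employed) = 7/12 ≈ 58.33%


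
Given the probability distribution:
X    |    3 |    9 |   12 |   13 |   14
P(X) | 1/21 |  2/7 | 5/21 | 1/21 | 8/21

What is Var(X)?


E[X] = 242/21
E[X²] = 984/7
Var(X) = E[X²] - (E[X])² = 984/7 - 58564/441 = 3428/441

Var(X) = 3428/441 ≈ 7.7732


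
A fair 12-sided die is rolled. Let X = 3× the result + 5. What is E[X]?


E[die] = (1+12)/2 = 13/2
E[X] = 3×13/2 + 5 = 49/2

E[X] = 49/2


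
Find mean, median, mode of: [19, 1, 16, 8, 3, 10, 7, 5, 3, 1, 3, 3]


Sorted: [1, 1, 3, 3, 3, 3, 5, 7, 8, 10, 16, 19]
Mean = 79/12
Median = 4
Freq: {19: 1, 1: 2, 16: 1, 8: 1, 3: 4, 10: 1, 7: 1, 5: 1}
Mode: [3]

Mean=79/12, Median=4, Mode=3


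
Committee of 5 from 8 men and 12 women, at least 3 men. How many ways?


Count by #men:
  3M,2W: C(8,3)×C(12,2)=3696
  4M,1W: C(8,4)×C(12,1)=840
  5M,0W: C(8,5)×C(12,0)=56
Total = 4592

4592


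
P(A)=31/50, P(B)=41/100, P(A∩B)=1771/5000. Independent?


P(A)×P(B) = 1271/5000
P(A∩B) = 1771/5000
Not equal → NOT independent

No, not independent


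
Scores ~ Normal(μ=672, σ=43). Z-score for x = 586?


z = (x - μ)/σ = (586 - 672)/43 = -2.0

z = -2.0


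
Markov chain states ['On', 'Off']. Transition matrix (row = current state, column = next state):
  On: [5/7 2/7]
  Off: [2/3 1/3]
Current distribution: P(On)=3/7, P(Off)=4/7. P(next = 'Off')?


P(next=Off) = Σᵢ P(now=i)×P(i→Off)
= 3/7×2/7 + 4/7×1/3
= 6/49 + 4/21 = 46/147

P = 46/147 ≈ 0.3129


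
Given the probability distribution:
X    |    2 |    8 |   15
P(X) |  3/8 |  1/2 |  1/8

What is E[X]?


E[X] = Σ x·P(X=x)
= (2)×(3/8) + (8)×(1/2) + (15)×(1/8)
= 53/8

E[X] = 53/8


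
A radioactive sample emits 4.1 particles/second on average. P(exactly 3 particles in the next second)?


Poisson(λ=4.1): P(X=3) = e^(-λ)×λ^k/k!
= e^(-4.1) × 4.1^3 / 3!
≈ 0.0165726754 × 68.921 / 6 ≈ 0.190368

P(X=3) ≈ 0.190368 ≈ 19.04%


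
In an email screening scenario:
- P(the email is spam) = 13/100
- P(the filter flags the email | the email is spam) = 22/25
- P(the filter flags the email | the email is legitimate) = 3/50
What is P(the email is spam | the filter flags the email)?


Using Bayes' theorem:
P(A|B) = P(B|A)·P(A) / P(B)

P(the filter flags the email) = 22/25 × 13/100 + 3/50 × 87/100
= 143/1250 + 261/5000 = 833/5000

P(the email is spam|the filter flags the email) = (143/1250) / (833/5000) = 572/833

P(the email is spam|the filter flags the email) = 572/833 ≈ 68.67%


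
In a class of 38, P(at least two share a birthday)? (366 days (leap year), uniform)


P(all different) = Π(366-i)/366 for i=0..37
= 0.136703
P(match) = 1 - 0.136703 = 0.863297

P ≈ 0.8633 ≈ 86.33%


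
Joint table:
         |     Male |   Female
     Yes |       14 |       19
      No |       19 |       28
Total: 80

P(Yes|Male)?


P(Yes|Male) = 14/(14+19) = 14/33

P = 14/33 ≈ 42.42%


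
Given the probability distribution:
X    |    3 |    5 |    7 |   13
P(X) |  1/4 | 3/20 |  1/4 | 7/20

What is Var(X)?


E[X] = 39/5
E[X²] = 387/5
Var(X) = E[X²] - (E[X])² = 387/5 - 1521/25 = 414/25

Var(X) = 414/25 ≈ 16.5600


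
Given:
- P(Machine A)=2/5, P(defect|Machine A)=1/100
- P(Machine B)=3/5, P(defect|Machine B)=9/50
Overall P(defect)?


P(B) = Σ P(B|Aᵢ)×P(Aᵢ)
  1/100×2/5 = 1/250
  9/50×3/5 = 27/250
Sum = 14/125

P(defect) = 14/125 ≈ 11.20%


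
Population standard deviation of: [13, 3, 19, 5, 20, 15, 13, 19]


Mean = 107/8
  (13-107/8)²=9/64
  (3-107/8)²=6889/64
  (19-107/8)²=2025/64
  (5-107/8)²=4489/64
  (20-107/8)²=2809/64
  (15-107/8)²=169/64
  (13-107/8)²=9/64
  (19-107/8)²=2025/64
Σ(x-μ)² = 2303/8
σ² = (2303/8)/8 = 2303/64

σ = √(2303/64) ≈ 5.9987


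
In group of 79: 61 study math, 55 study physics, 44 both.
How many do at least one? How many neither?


|A∪B| = 61+55-44 = 72
Neither = 79-72 = 7

At least one: 72; Neither: 7


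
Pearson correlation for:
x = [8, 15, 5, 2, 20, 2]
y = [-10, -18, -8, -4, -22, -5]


n=6, Σx=52, Σy=-67, Σxy=-848, Σx²=722, Σy²=1013
r = (6×(-848) - 52×(-67))/√((6×722 - 52²)(6×1013 - (-67)²))
= -1604/√(1628×1589) = -1604/√2586892 ≈ -1604/1608.3818 ≈ -0.9973

r ≈ -0.9973


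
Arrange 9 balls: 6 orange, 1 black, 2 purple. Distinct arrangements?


9!/(6!×1!×2!) = 252

252


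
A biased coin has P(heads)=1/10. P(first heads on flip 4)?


Geometric: P(X=4) = (1-p)^(k-1)×p = (9/10)^3×1/10 = 729/10000

P(X=4) = 729/10000 ≈ 7.29%


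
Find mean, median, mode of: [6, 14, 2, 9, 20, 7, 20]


Sorted: [2, 6, 7, 9, 14, 20, 20]
Mean = 78/7
Median = 9
Freq: {6: 1, 14: 1, 2: 1, 9: 1, 20: 2, 7: 1}
Mode: [20]

Mean=78/7, Median=9, Mode=20


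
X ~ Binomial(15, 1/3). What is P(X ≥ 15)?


P(X ≥ 15) = Σ P(X=i) for i=15..15
P(X=15) = 1/14348907
Sum = 1/14348907

P(X ≥ 15) = 1/14348907 ≈ 0.00%


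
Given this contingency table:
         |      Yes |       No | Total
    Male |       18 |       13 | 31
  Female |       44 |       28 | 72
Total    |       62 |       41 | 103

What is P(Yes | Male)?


P(Yes | Male) = 18/(18+13) = 18/31

P(Yes|Male) = 18/31 ≈ 58.06%


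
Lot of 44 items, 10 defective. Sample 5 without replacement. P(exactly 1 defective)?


Hypergeometric: C(10,1)×C(34,4)/C(44,5)
= 10×46376/1086008 = 5270/12341

P(X=1) = 5270/12341 ≈ 42.70%


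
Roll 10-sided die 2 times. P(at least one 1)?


P(no 1)^2 = (9/10)^2 = 81/100
P(≥1) = 1 - 81/100 = 19/100

P = 19/100 ≈ 19.00%


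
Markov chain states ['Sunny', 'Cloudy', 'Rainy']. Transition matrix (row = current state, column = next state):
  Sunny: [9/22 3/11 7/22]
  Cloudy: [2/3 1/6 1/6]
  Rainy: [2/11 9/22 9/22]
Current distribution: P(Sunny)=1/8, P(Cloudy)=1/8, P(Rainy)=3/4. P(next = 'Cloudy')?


P(next=Cloudy) = Σᵢ P(now=i)×P(i→Cloudy)
= 1/8×3/11 + 1/8×1/6 + 3/4×9/22
= 3/88 + 1/48 + 27/88 = 191/528

P = 191/528 ≈ 0.3617


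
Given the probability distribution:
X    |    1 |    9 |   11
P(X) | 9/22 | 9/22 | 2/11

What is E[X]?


E[X] = Σ x·P(X=x)
= (1)×(9/22) + (9)×(9/22) + (11)×(2/11)
= 67/11

E[X] = 67/11


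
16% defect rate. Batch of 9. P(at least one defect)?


P(all good) = (21/25)^9 = 794280046581/3814697265625
P(≥1 defect) = 3020417219044/3814697265625

P = 3020417219044/3814697265625 ≈ 79.18%


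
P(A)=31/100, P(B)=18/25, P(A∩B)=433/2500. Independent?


P(A)×P(B) = 279/1250
P(A∩B) = 433/2500
Not equal → NOT independent

No, not independent


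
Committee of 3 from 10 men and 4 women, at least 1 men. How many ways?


Count by #men:
  1M,2W: C(10,1)×C(4,2)=60
  2M,1W: C(10,2)×C(4,1)=180
  3M,0W: C(10,3)×C(4,0)=120
Total = 360

360


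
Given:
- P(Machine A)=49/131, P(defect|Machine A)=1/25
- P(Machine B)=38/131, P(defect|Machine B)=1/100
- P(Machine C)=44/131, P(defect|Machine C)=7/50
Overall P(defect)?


P(B) = Σ P(B|Aᵢ)×P(Aᵢ)
  1/25×49/131 = 49/3275
  1/100×38/131 = 19/6550
  7/50×44/131 = 154/3275
Sum = 17/262

P(defect) = 17/262 ≈ 6.49%


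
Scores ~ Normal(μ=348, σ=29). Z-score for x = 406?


z = (x - μ)/σ = (406 - 348)/29 = 2.0

z = 2.0


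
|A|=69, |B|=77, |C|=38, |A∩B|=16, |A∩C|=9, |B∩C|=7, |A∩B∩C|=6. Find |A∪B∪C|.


|A∪B∪C| = 69+77+38-16-9-7+6 = 158

|A∪B∪C| = 158


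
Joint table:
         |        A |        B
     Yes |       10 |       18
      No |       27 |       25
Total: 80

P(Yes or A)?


P(Yes∨A) = P(Yes) + P(A) - P(Yes∧A)
= (28 + 37 - 10)/80 = 55/80 = 11/16

P = 11/16 ≈ 68.75%


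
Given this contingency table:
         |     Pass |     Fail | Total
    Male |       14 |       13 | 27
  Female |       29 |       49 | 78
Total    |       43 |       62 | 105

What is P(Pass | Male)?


P(Pass | Male) = 14/(14+13) = 14/27

P(Pass|Male) = 14/27 ≈ 51.85%


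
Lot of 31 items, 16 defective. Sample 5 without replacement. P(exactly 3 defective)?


Hypergeometric: C(16,3)×C(15,2)/C(31,5)
= 560×105/169911 = 2800/8091

P(X=3) = 2800/8091 ≈ 34.61%


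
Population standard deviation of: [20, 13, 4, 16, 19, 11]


Mean = 83/6
  (20-83/6)²=1369/36
  (13-83/6)²=25/36
  (4-83/6)²=3481/36
  (16-83/6)²=169/36
  (19-83/6)²=961/36
  (11-83/6)²=289/36
Σ(x-μ)² = 1049/6
σ² = (1049/6)/6 = 1049/36

σ = √(1049/36) ≈ 5.3980


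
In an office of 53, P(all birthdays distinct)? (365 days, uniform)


P(all different) = Π(365-i)/365 for i=0..52
= (365/365)×(364/365)×...×(313/365)
= 0.018862

P ≈ 0.0189 ≈ 1.89%


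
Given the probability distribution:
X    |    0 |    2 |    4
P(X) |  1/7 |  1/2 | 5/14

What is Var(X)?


E[X] = 17/7
E[X²] = 54/7
Var(X) = E[X²] - (E[X])² = 54/7 - 289/49 = 89/49

Var(X) = 89/49 ≈ 1.8163


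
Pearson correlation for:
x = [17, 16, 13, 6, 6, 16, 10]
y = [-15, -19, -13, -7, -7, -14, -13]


n=7, Σx=84, Σy=-88, Σxy=-1166, Σx²=1142, Σy²=1218
r = (7×(-1166) - 84×(-88))/√((7×1142 - 84²)(7×1218 - (-88)²))
= -770/√(938×782) = -770/√733516 ≈ -770/856.4555 ≈ -0.8991

r ≈ -0.8991


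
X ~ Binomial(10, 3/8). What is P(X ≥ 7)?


P(X ≥ 7) = Σ P(X=i) for i=7..10
P(X=7) = 4100625/134217728
P(X=8) = 7381125/1073741824
P(X=9) = 492075/536870912
P(X=10) = 59049/1073741824
Sum = 10307331/268435456

P(X ≥ 7) = 10307331/268435456 ≈ 3.84%


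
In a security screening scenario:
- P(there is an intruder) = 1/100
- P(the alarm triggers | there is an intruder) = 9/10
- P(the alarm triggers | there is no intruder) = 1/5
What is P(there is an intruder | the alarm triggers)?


Using Bayes' theorem:
P(A|B) = P(B|A)·P(A) / P(B)

P(the alarm triggers) = 9/10 × 1/100 + 1/5 × 99/100
= 9/1000 + 99/500 = 207/1000

P(there is an intruder|the alarm triggers) = (9/1000) / (207/1000) = 1/23

P(there is an intruder|the alarm triggers) = 1/23 ≈ 4.35%
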